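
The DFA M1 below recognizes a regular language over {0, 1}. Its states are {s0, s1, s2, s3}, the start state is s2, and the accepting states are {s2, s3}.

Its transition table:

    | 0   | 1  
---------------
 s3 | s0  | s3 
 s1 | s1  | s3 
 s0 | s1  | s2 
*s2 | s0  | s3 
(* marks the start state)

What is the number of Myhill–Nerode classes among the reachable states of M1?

Initial partition by acceptance: {s2,s3} | {s0,s1}.
The partition is now stable with 2 blocks: {s2,s3} | {s0,s1}.

2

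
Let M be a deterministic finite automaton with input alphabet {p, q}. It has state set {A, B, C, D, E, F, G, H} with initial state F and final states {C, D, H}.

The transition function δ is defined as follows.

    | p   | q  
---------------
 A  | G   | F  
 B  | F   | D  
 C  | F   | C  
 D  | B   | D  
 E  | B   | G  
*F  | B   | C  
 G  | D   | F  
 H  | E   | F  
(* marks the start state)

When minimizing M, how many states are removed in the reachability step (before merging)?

4

BFS from F reaches {B, C, D, F}; the 4 state(s) A, E, G, H are never visited.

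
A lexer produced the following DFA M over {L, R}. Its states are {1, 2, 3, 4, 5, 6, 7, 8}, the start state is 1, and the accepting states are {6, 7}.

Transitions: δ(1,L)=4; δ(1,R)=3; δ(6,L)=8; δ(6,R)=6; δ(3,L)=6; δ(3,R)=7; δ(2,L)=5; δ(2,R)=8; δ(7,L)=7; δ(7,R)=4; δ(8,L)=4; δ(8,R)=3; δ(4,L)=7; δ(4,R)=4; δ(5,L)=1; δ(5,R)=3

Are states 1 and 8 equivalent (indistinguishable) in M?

First remove the unreachable states {2,5}; 6 states remain.
P0 = {6,7} | {1,3,4,8}.
Split {6,7} by δ(·,L) → {6} and {7}.
Refine {1,3,4,8} on symbol L: members go to different blocks, giving {1,8} and {3} and {4}.
No further refinement is possible. Final partition (5 blocks): {6} | {1,8} | {7} | {3} | {4}.
1 and 8 lie in the same block of the stable partition, so they are equivalent — no string distinguishes them.

Yes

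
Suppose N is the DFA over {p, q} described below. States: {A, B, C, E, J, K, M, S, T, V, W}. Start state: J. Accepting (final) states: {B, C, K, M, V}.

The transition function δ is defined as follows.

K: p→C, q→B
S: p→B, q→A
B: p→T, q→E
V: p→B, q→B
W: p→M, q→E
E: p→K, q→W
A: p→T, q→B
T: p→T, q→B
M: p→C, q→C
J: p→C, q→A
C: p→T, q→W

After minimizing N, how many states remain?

5

States {S,V} cannot be reached from the start state, so discard them.
P0 = {B,C,K,M} | {A,E,J,T,W}.
Split {B,C,K,M} by δ(·,p) → {B,C} and {K,M}.
Split {A,E,J,T,W} by δ(·,p) → {E,W} and {A,T} and {J}.
Stable partition: {B,C} | {E,W} | {K,M} | {A,T} | {J} — 5 equivalence classes.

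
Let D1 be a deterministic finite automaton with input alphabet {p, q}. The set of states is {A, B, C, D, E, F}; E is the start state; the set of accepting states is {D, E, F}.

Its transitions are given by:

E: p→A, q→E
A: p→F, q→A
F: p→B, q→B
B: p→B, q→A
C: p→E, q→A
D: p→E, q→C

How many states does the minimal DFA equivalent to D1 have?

4

States {C,D} cannot be reached from the start state, so discard them.
P0 = {E,F} | {A,B}.
On input q, block {E,F} splits into {E} and {F}.
Split {A,B} by δ(·,p) → {A} and {B}.
The partition is now stable with 4 blocks: {E} | {A} | {F} | {B}.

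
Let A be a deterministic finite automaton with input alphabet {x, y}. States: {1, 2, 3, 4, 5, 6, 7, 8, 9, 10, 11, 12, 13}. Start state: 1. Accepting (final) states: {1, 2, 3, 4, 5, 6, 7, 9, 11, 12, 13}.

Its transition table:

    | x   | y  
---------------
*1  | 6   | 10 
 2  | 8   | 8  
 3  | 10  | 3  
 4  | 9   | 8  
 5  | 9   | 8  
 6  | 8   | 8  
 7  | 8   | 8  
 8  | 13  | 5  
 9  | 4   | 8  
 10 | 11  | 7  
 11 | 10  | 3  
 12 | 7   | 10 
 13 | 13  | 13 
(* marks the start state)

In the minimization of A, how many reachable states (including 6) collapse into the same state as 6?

States {2,12} cannot be reached from the start state, so discard them.
Initial partition by acceptance: {1,3,4,5,6,7,9,11,13} | {8,10}.
On input x, block {1,3,4,5,6,7,9,11,13} splits into {1,4,5,9,13} and {3,6,7,11}.
Refine {1,4,5,9,13} on symbol x: members go to different blocks, giving {4,5,9,13} and {1}.
On input y, block {4,5,9,13} splits into {4,5,9} and {13}.
Split {8,10} by δ(·,x) → {8} and {10}.
Refine {3,6,7,11} on symbol x: members go to different blocks, giving {3,11} and {6,7}.
No further refinement is possible. Final partition (7 blocks): {4,5,9} | {8} | {3,11} | {1} | {13} | {10} | {6,7}.
State 6 belongs to the block {6,7}, which has 2 states.

2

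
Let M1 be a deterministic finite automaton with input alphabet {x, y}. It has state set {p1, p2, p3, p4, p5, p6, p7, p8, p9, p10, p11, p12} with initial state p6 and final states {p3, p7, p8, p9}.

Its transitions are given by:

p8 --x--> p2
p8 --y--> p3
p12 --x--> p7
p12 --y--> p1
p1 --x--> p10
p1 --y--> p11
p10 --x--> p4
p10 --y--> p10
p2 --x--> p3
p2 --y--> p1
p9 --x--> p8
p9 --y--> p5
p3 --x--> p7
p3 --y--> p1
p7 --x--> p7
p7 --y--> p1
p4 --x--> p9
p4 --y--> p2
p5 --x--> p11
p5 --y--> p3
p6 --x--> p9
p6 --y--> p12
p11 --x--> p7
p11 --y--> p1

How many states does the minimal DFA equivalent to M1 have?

8

All states are reachable from the start state.
Initial partition by acceptance: {p3,p7,p8,p9} | {p1,p2,p4,p5,p6,p10,p11,p12}.
Split {p3,p7,p8,p9} by δ(·,x) → {p3,p7,p9} and {p8}.
Split {p3,p7,p9} by δ(·,x) → {p3,p7} and {p9}.
Split {p1,p2,p4,p5,p6,p10,p11,p12} by δ(·,x) → {p1,p5,p10} and {p2,p11,p12} and {p4,p6}.
Split {p1,p5,p10} by δ(·,x) → {p1} and {p5} and {p10}.
Stable partition: {p3,p7} | {p1} | {p8} | {p9} | {p2,p11,p12} | {p4,p6} | {p5} | {p10} — 8 equivalence classes.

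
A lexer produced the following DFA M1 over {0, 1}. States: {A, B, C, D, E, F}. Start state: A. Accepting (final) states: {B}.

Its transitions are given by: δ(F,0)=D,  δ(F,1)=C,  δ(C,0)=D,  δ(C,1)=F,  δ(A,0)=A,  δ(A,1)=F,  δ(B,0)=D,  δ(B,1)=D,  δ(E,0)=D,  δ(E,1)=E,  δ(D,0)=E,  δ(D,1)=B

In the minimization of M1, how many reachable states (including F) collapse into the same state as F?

Every state is reachable, so we keep all 6.
Start with accepting vs non-accepting: {B} | {A,C,D,E,F}.
Split {A,C,D,E,F} by δ(·,1) → {A,C,E,F} and {D}.
On input 0, block {A,C,E,F} splits into {C,E,F} and {A}.
No further refinement is possible. Final partition (4 blocks): {B} | {C,E,F} | {D} | {A}.
The equivalence class containing F is {C,E,F}, of size 3.

3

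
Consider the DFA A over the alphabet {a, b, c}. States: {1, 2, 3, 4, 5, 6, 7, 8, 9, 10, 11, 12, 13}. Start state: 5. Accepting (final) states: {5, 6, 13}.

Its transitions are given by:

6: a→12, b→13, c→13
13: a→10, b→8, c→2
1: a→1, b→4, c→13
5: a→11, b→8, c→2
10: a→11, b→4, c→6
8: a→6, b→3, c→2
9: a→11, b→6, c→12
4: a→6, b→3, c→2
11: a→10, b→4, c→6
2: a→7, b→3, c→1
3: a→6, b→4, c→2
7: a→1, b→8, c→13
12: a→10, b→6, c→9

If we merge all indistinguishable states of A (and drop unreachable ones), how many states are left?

7

Every state is reachable, so we keep all 13.
Start with accepting vs non-accepting: {5,6,13} | {1,2,3,4,7,8,9,10,11,12}.
On input b, block {5,6,13} splits into {5,13} and {6}.
On input a, block {1,2,3,4,7,8,9,10,11,12} splits into {1,2,7,9,10,11,12} and {3,4,8}.
On input b, block {1,2,7,9,10,11,12} splits into {1,2,7,10,11} and {9,12}.
Refine {1,2,7,10,11} on symbol c: members go to different blocks, giving {1,7} and {10,11} and {2}.
The partition is now stable with 7 blocks: {5,13} | {1,7} | {6} | {3,4,8} | {9,12} | {10,11} | {2}.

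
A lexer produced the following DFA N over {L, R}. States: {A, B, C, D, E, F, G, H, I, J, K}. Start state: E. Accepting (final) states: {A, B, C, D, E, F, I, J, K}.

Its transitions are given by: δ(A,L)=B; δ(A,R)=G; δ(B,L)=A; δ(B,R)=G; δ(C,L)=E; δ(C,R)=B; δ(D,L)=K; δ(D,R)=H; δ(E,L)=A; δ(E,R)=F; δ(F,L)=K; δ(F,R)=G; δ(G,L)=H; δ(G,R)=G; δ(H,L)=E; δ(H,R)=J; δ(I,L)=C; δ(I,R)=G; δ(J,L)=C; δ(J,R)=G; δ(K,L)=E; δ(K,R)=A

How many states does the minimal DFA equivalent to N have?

Reachable states from the start: {A,B,C,E,F,G,H,J,K}. Unreachable: {D,I} — drop them.
Initial partition by acceptance: {A,B,C,E,F,J,K} | {G,H}.
Split {A,B,C,E,F,J,K} by δ(·,R) → {A,B,F,J} and {C,E,K}.
Split {A,B,F,J} by δ(·,L) → {A,B} and {F,J}.
Split {G,H} by δ(·,L) → {G} and {H}.
Refine {C,E,K} on symbol L: members go to different blocks, giving {C,K} and {E}.
No further refinement is possible. Final partition (6 blocks): {A,B} | {G} | {C,K} | {F,J} | {H} | {E}.

6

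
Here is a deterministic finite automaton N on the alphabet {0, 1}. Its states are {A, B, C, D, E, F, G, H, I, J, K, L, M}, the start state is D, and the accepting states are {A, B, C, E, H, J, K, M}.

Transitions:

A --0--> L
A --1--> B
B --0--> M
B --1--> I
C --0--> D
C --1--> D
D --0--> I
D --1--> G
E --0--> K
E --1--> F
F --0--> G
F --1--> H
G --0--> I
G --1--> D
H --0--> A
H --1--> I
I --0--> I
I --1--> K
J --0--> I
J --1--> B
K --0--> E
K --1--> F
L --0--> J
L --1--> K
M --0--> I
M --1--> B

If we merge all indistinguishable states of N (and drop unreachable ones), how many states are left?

First remove the unreachable states {C}; 12 states remain.
P0 = {A,B,E,H,J,K,M} | {D,F,G,I,L}.
On input 0, block {A,B,E,H,J,K,M} splits into {B,E,H,K} and {A,J,M}.
Split {B,E,H,K} by δ(·,0) → {B,H} and {E,K}.
Refine {D,F,G,I,L} on symbol 0: members go to different blocks, giving {D,F,G,I} and {L}.
Split {D,F,G,I} by δ(·,1) → {D,G} and {F} and {I}.
On input 0, block {A,J,M} splits into {J,M} and {A}.
On input 0, block {B,H} splits into {B} and {H}.
Stable partition: {B} | {D,G} | {J,M} | {E,K} | {L} | {F} | {I} | {A} | {H} — 9 equivalence classes.

9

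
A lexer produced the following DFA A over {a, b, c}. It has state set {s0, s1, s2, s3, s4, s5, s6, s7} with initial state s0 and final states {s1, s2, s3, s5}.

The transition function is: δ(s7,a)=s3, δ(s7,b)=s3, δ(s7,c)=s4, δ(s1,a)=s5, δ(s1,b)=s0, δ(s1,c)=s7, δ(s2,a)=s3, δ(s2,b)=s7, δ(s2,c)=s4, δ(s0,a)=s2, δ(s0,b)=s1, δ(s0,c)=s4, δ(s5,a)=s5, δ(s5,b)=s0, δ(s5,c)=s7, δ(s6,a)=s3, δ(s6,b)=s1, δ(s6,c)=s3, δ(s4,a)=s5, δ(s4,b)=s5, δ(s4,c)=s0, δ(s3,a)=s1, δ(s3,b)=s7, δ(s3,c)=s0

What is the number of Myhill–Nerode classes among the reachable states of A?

Reachable states from the start: {s0,s1,s2,s3,s4,s5,s7}. Unreachable: {s6} — drop them.
Start with accepting vs non-accepting: {s1,s2,s3,s5} | {s0,s4,s7}.
No further refinement is possible. Final partition (2 blocks): {s1,s2,s3,s5} | {s0,s4,s7}.

2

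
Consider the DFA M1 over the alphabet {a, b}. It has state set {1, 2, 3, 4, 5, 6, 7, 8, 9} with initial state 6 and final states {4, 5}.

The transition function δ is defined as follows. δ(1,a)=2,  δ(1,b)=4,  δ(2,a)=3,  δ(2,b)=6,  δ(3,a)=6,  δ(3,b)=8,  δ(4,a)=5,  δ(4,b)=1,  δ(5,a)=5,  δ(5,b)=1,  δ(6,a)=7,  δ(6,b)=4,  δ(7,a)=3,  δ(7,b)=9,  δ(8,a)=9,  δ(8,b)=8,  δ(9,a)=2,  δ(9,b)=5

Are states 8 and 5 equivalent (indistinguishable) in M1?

No

P0 = {4,5} | {1,2,3,6,7,8,9}.
Split {1,2,3,6,7,8,9} by δ(·,b) → {2,3,7,8} and {1,6,9}.
Split {2,3,7,8} by δ(·,a) → {2,7} and {3,8}.
Stable partition: {4,5} | {2,7} | {1,6,9} | {3,8} — 4 equivalence classes.
8 and 5 end up in different blocks, so they are distinguishable. For instance, the string 'ε' is accepted from only 5.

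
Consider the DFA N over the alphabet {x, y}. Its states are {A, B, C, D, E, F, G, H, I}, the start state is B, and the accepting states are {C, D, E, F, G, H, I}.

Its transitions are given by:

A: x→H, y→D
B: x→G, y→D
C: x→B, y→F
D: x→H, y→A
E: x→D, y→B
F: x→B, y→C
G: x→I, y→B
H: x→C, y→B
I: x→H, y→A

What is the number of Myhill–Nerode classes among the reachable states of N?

6

States {E} cannot be reached from the start state, so discard them.
Start with accepting vs non-accepting: {C,D,F,G,H,I} | {A,B}.
Split {C,D,F,G,H,I} by δ(·,x) → {D,G,H,I} and {C,F}.
Refine {D,G,H,I} on symbol x: members go to different blocks, giving {D,G,I} and {H}.
On input x, block {D,G,I} splits into {D,I} and {G}.
On input x, block {A,B} splits into {A} and {B}.
The partition is now stable with 6 blocks: {D,I} | {A} | {C,F} | {H} | {G} | {B}.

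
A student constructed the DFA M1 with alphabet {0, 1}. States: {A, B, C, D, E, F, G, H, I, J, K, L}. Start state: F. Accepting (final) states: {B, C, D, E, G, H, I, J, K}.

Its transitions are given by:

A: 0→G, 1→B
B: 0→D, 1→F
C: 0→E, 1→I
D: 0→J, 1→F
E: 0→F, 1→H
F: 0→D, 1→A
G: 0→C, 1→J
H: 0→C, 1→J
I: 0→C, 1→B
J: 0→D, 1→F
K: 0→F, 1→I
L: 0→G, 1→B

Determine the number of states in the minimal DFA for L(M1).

6

First remove the unreachable states {K,L}; 10 states remain.
Start with accepting vs non-accepting: {B,C,D,E,G,H,I,J} | {A,F}.
Refine {B,C,D,E,G,H,I,J} on symbol 0: members go to different blocks, giving {B,C,D,G,H,I,J} and {E}.
Refine {B,C,D,G,H,I,J} on symbol 0: members go to different blocks, giving {B,D,G,H,I,J} and {C}.
Refine {B,D,G,H,I,J} on symbol 0: members go to different blocks, giving {B,D,J} and {G,H,I}.
Split {A,F} by δ(·,0) → {A} and {F}.
Stable partition: {B,D,J} | {A} | {E} | {C} | {G,H,I} | {F} — 6 equivalence classes.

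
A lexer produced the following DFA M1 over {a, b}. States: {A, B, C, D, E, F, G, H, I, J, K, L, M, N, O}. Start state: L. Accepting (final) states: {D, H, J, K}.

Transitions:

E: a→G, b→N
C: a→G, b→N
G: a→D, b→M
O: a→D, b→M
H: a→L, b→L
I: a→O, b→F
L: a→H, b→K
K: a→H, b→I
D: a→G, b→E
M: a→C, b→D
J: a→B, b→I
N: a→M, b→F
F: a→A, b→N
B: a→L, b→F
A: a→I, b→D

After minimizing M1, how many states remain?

8

States {B,J} cannot be reached from the start state, so discard them.
Initial partition by acceptance: {D,H,K} | {A,C,E,F,G,I,L,M,N,O}.
On input a, block {D,H,K} splits into {D,H} and {K}.
Refine {A,C,E,F,G,I,L,M,N,O} on symbol a: members go to different blocks, giving {A,C,E,F,I,M,N} and {G,L,O}.
Refine {D,H} on symbol b: members go to different blocks, giving {D} and {H}.
Split {A,C,E,F,I,M,N} by δ(·,a) → {A,F,M,N} and {C,E,I}.
On input a, block {A,F,M,N} splits into {A,M} and {F,N}.
Split {G,L,O} by δ(·,a) → {G,O} and {L}.
The partition is now stable with 8 blocks: {D} | {A,M} | {K} | {G,O} | {H} | {C,E,I} | {F,N} | {L}.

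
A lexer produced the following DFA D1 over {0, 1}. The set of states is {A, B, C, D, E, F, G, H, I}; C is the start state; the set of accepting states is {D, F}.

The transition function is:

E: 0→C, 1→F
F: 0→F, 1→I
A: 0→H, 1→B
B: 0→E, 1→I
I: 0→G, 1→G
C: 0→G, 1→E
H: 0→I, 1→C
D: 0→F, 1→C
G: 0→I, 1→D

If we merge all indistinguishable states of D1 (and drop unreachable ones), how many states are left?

States {A,B,H} cannot be reached from the start state, so discard them.
Start with accepting vs non-accepting: {D,F} | {C,E,G,I}.
On input 1, block {C,E,G,I} splits into {C,I} and {E,G}.
The partition is now stable with 3 blocks: {D,F} | {C,I} | {E,G}.

3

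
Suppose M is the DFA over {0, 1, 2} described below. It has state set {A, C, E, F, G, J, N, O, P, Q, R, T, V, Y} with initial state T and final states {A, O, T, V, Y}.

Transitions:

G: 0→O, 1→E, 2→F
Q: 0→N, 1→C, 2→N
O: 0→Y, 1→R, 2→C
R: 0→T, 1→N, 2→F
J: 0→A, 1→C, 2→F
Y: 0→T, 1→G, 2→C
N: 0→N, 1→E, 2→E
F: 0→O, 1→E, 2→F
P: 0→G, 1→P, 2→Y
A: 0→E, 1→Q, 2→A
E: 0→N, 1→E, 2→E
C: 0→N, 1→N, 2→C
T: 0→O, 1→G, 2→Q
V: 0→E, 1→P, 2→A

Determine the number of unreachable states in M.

Starting at T and following transitions, the reachable set is {C, E, F, G, N, O, Q, R, T, Y}. That leaves A, J, P, V unreachable — 4 in total.

4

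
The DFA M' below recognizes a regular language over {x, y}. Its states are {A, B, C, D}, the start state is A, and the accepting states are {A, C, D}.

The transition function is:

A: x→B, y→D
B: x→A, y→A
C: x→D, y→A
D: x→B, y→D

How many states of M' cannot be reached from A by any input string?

BFS from A reaches {A, B, D}; the 1 state(s) C are never visited.

1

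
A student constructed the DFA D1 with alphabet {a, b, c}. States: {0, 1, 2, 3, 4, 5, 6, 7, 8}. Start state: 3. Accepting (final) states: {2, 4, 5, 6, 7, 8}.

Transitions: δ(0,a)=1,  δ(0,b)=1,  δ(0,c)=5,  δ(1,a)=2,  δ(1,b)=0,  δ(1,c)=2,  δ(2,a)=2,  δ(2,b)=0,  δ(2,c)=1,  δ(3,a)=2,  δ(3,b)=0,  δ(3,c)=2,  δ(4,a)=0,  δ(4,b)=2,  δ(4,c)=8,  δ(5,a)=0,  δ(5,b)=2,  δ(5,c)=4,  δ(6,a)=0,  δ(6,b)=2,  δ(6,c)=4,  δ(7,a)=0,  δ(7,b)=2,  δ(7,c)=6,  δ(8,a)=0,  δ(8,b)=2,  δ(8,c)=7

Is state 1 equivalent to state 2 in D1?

No

Initial partition by acceptance: {2,4,5,6,7,8} | {0,1,3}.
Split {2,4,5,6,7,8} by δ(·,a) → {4,5,6,7,8} and {2}.
Split {0,1,3} by δ(·,a) → {1,3} and {0}.
Stable partition: {4,5,6,7,8} | {1,3} | {2} | {0} — 4 equivalence classes.
1 and 2 end up in different blocks, so they are distinguishable. For instance, the string 'ε' is accepted from only 2.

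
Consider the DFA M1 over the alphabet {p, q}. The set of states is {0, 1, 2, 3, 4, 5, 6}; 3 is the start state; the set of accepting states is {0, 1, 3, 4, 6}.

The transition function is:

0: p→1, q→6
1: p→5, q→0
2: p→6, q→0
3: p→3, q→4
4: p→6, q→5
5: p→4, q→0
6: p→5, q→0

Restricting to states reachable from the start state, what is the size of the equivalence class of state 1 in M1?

2

Reachable states from the start: {0,1,3,4,5,6}. Unreachable: {2} — drop them.
P0 = {0,1,3,4,6} | {5}.
On input p, block {0,1,3,4,6} splits into {0,3,4} and {1,6}.
Split {0,3,4} by δ(·,p) → {0,4} and {3}.
Refine {0,4} on symbol q: members go to different blocks, giving {0} and {4}.
The partition is now stable with 5 blocks: {0} | {5} | {1,6} | {3} | {4}.
State 1 belongs to the block {1,6}, which has 2 states.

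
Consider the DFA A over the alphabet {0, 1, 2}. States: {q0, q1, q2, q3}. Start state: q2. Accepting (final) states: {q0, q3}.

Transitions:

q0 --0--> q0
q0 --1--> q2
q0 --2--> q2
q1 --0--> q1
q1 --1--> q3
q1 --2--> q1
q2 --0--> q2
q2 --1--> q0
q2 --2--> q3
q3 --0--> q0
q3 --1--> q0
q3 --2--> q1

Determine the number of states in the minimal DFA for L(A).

4

All states are reachable from the start state.
Start with accepting vs non-accepting: {q0,q3} | {q1,q2}.
Refine {q0,q3} on symbol 1: members go to different blocks, giving {q0} and {q3}.
On input 1, block {q1,q2} splits into {q1} and {q2}.
The partition is now stable with 4 blocks: {q0} | {q1} | {q3} | {q2}.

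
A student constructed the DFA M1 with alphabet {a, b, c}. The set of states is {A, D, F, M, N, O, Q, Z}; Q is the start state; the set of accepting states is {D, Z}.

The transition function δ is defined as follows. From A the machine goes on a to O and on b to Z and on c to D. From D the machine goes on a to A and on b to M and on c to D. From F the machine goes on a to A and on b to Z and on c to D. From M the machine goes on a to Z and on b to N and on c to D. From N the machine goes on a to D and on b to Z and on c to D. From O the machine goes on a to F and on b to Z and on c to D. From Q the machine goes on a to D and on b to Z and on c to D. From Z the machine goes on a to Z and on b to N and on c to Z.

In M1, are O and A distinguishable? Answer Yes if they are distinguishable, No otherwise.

All states are reachable from the start state.
P0 = {D,Z} | {A,F,M,N,O,Q}.
Refine {D,Z} on symbol a: members go to different blocks, giving {Z} and {D}.
Split {A,F,M,N,O,Q} by δ(·,a) → {A,F,O} and {N,Q} and {M}.
No further refinement is possible. Final partition (5 blocks): {Z} | {A,F,O} | {D} | {N,Q} | {M}.
O and A lie in the same block of the stable partition, so they are equivalent — no string distinguishes them.

No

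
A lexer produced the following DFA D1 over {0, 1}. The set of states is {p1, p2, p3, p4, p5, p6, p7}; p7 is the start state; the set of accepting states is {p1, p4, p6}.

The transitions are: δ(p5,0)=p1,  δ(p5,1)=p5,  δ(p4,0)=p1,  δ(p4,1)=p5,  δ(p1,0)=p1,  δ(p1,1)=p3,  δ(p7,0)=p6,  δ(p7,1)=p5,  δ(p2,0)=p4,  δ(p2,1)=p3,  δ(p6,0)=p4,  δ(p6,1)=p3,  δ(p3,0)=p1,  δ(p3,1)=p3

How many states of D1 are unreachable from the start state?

1

Starting at p7 and following transitions, the reachable set is {p1, p3, p4, p5, p6, p7}. That leaves p2 unreachable — 1 in total.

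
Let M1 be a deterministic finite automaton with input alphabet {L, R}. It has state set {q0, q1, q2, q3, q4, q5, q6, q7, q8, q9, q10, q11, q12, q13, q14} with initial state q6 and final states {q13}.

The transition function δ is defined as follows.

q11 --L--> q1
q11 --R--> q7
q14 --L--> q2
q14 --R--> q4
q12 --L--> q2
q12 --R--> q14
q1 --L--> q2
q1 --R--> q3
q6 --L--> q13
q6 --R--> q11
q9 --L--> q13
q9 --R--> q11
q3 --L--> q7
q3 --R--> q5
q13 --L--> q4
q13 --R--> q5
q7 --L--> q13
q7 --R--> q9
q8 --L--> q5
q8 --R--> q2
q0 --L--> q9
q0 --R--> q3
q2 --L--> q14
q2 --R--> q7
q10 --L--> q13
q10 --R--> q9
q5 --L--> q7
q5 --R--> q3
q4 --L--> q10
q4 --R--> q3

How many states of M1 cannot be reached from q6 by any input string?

BFS from q6 reaches {q1, q2, q3, q4, q5, q6, q7, q9, q10, q11, q13, q14}; the 3 state(s) q0, q8, q12 are never visited.

3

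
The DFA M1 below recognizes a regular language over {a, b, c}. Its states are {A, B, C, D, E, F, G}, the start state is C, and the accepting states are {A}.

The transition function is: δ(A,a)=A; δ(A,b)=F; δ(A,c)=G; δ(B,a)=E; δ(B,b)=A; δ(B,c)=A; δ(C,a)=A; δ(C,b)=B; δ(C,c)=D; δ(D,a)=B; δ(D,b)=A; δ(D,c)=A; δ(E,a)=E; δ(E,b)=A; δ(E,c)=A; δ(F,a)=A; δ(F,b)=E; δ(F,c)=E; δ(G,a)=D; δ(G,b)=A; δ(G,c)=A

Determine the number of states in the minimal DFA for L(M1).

Start with accepting vs non-accepting: {A} | {B,C,D,E,F,G}.
Split {B,C,D,E,F,G} by δ(·,a) → {B,D,E,G} and {C,F}.
The partition is now stable with 3 blocks: {A} | {B,D,E,G} | {C,F}.

3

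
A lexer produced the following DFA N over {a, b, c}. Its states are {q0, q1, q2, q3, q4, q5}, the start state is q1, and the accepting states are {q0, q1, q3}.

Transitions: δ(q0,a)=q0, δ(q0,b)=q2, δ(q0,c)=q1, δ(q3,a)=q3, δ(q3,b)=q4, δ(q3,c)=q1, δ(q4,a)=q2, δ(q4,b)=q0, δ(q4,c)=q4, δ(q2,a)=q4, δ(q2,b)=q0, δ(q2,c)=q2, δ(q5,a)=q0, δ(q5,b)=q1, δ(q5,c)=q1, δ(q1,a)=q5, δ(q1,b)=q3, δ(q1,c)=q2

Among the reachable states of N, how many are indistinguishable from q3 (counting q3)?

2

All states are reachable from the start state.
Start with accepting vs non-accepting: {q0,q1,q3} | {q2,q4,q5}.
Refine {q0,q1,q3} on symbol a: members go to different blocks, giving {q0,q3} and {q1}.
On input a, block {q2,q4,q5} splits into {q2,q4} and {q5}.
No further refinement is possible. Final partition (4 blocks): {q0,q3} | {q2,q4} | {q1} | {q5}.
State q3 belongs to the block {q0,q3}, which has 2 states.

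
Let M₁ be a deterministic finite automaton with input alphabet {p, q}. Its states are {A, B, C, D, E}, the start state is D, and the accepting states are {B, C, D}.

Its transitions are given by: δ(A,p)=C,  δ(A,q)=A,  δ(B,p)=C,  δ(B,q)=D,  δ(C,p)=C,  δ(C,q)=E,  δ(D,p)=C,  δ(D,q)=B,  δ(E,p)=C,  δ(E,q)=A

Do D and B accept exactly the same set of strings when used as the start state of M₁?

Yes

All states are reachable from the start state.
Start with accepting vs non-accepting: {B,C,D} | {A,E}.
Refine {B,C,D} on symbol q: members go to different blocks, giving {B,D} and {C}.
Stable partition: {B,D} | {A,E} | {C} — 3 equivalence classes.
D and B lie in the same block of the stable partition, so they are equivalent — no string distinguishes them.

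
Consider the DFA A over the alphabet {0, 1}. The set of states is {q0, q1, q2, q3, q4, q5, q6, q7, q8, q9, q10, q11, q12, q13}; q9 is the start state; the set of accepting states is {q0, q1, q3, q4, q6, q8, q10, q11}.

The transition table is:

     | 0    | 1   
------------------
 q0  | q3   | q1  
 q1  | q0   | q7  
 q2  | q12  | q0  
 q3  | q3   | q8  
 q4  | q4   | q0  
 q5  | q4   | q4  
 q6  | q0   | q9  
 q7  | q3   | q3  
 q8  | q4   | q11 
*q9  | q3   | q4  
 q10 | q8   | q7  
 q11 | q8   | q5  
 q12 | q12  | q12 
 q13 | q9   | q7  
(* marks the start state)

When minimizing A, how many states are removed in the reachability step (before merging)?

Starting at q9 and following transitions, the reachable set is {q0, q1, q3, q4, q5, q7, q8, q9, q11}. That leaves q2, q6, q10, q12, q13 unreachable — 5 in total.

5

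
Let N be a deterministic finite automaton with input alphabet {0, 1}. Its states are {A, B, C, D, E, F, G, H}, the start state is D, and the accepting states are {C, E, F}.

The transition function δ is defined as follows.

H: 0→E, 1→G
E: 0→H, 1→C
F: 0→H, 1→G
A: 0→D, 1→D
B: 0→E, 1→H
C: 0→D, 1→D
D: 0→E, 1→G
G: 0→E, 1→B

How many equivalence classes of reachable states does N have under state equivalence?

3

First remove the unreachable states {A,F}; 6 states remain.
P0 = {C,E} | {B,D,G,H}.
Refine {C,E} on symbol 1: members go to different blocks, giving {C} and {E}.
No further refinement is possible. Final partition (3 blocks): {C} | {B,D,G,H} | {E}.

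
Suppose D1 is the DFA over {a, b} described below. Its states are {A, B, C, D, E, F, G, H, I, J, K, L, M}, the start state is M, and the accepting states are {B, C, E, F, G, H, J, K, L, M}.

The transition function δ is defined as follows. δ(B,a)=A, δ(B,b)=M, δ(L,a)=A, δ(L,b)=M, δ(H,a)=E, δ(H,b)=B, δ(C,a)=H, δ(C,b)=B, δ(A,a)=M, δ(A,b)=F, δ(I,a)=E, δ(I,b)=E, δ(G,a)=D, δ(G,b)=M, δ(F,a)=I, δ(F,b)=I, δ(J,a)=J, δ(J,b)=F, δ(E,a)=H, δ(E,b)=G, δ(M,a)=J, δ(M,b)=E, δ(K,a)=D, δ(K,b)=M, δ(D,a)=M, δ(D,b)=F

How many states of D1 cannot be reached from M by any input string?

BFS from M reaches {A, B, D, E, F, G, H, I, J, M}; the 3 state(s) C, K, L are never visited.

3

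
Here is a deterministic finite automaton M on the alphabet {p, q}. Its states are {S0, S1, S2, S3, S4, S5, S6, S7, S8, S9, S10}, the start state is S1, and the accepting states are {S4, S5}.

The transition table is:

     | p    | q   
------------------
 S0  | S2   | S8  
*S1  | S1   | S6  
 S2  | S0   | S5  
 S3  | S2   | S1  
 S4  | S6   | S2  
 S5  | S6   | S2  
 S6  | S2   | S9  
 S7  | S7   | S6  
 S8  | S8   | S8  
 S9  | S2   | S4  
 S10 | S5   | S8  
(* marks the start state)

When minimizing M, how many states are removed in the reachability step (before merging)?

3

Starting at S1 and following transitions, the reachable set is {S0, S1, S2, S4, S5, S6, S8, S9}. That leaves S3, S7, S10 unreachable — 3 in total.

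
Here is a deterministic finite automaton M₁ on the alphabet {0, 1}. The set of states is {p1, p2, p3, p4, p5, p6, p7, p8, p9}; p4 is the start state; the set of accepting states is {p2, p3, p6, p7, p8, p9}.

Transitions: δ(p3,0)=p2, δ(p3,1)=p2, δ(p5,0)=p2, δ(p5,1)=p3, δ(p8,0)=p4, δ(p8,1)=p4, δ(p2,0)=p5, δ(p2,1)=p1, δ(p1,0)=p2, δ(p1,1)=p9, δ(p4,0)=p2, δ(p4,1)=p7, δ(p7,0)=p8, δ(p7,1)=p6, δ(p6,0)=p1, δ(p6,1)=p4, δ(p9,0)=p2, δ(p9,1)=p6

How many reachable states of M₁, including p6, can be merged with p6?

3

Every state is reachable, so we keep all 9.
P0 = {p2,p3,p6,p7,p8,p9} | {p1,p4,p5}.
On input 0, block {p2,p3,p6,p7,p8,p9} splits into {p2,p6,p8} and {p3,p7,p9}.
The partition is now stable with 3 blocks: {p2,p6,p8} | {p1,p4,p5} | {p3,p7,p9}.
State p6 belongs to the block {p2,p6,p8}, which has 3 states.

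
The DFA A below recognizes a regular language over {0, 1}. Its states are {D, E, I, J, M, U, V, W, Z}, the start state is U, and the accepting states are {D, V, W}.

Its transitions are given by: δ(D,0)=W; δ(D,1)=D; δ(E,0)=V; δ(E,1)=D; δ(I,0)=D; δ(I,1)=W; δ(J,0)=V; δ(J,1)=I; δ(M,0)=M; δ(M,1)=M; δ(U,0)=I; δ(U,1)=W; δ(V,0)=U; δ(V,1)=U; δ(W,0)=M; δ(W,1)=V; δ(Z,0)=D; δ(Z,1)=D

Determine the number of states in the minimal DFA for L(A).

6

Reachable states from the start: {D,I,M,U,V,W}. Unreachable: {E,J,Z} — drop them.
P0 = {D,V,W} | {I,M,U}.
On input 0, block {D,V,W} splits into {V,W} and {D}.
Split {V,W} by δ(·,1) → {W} and {V}.
Split {I,M,U} by δ(·,0) → {M,U} and {I}.
Split {M,U} by δ(·,0) → {M} and {U}.
Stable partition: {W} | {M} | {D} | {V} | {I} | {U} — 6 equivalence classes.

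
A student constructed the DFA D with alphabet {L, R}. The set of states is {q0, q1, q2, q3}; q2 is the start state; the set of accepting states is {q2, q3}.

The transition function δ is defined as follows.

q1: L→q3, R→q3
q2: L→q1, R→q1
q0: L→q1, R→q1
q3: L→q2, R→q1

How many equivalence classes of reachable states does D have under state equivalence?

3

First remove the unreachable states {q0}; 3 states remain.
P0 = {q2,q3} | {q1}.
Split {q2,q3} by δ(·,L) → {q2} and {q3}.
The partition is now stable with 3 blocks: {q2} | {q1} | {q3}.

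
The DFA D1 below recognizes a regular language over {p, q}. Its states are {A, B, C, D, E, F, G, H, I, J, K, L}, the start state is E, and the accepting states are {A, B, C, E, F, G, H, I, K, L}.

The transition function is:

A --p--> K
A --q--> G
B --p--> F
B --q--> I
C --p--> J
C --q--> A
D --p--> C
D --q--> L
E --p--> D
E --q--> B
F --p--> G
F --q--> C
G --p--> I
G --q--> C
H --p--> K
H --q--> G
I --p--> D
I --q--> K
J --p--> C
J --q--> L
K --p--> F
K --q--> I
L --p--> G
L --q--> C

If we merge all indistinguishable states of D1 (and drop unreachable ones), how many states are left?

First remove the unreachable states {H}; 11 states remain.
P0 = {A,B,C,E,F,G,I,K,L} | {D,J}.
Refine {A,B,C,E,F,G,I,K,L} on symbol p: members go to different blocks, giving {A,B,F,G,K,L} and {C,E,I}.
Split {A,B,F,G,K,L} by δ(·,p) → {A,B,F,K,L} and {G}.
Split {A,B,F,K,L} by δ(·,p) → {A,B,K} and {F,L}.
Refine {A,B,K} on symbol p: members go to different blocks, giving {B,K} and {A}.
On input q, block {C,E,I} splits into {E,I} and {C}.
Stable partition: {B,K} | {D,J} | {E,I} | {G} | {F,L} | {A} | {C} — 7 equivalence classes.

7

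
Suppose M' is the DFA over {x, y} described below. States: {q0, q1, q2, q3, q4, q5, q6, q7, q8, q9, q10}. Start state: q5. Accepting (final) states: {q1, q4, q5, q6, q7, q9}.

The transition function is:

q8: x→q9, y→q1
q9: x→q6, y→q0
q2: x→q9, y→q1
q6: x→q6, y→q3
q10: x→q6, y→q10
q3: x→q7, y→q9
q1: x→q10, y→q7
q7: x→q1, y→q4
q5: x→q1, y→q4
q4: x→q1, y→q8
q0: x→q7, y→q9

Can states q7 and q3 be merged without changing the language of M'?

First remove the unreachable states {q2}; 10 states remain.
Start with accepting vs non-accepting: {q1,q4,q5,q6,q7,q9} | {q0,q3,q8,q10}.
Refine {q1,q4,q5,q6,q7,q9} on symbol x: members go to different blocks, giving {q4,q5,q6,q7,q9} and {q1}.
Refine {q4,q5,q6,q7,q9} on symbol x: members go to different blocks, giving {q4,q5,q7} and {q6,q9}.
Split {q4,q5,q7} by δ(·,y) → {q5,q7} and {q4}.
Refine {q0,q3,q8,q10} on symbol x: members go to different blocks, giving {q0,q3} and {q8,q10}.
Refine {q8,q10} on symbol y: members go to different blocks, giving {q8} and {q10}.
No further refinement is possible. Final partition (7 blocks): {q5,q7} | {q0,q3} | {q1} | {q6,q9} | {q4} | {q8} | {q10}.
q7 and q3 end up in different blocks, so they are distinguishable. For instance, the string 'ε' is accepted from only q7.

No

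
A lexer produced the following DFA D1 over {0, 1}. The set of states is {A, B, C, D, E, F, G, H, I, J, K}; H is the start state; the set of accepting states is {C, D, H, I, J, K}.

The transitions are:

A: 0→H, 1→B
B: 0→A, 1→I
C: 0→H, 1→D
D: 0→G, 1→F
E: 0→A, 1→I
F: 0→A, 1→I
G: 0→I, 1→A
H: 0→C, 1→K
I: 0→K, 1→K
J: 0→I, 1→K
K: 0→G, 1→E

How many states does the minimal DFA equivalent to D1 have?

6

Reachable states from the start: {A,B,C,D,E,F,G,H,I,K}. Unreachable: {J} — drop them.
P0 = {C,D,H,I,K} | {A,B,E,F,G}.
Refine {C,D,H,I,K} on symbol 0: members go to different blocks, giving {C,H,I} and {D,K}.
On input 0, block {C,H,I} splits into {C,H} and {I}.
Split {A,B,E,F,G} by δ(·,0) → {B,E,F} and {A} and {G}.
The partition is now stable with 6 blocks: {C,H} | {B,E,F} | {D,K} | {I} | {A} | {G}.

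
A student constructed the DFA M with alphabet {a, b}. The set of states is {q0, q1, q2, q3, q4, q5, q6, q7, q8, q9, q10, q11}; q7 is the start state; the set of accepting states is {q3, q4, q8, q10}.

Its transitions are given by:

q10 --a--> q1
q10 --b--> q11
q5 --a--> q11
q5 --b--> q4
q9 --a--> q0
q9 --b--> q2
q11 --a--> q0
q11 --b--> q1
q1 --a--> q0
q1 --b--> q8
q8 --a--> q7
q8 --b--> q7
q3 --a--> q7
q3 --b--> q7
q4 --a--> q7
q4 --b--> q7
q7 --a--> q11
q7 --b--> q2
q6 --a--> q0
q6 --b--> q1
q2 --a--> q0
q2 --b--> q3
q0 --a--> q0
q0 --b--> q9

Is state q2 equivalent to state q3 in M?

No

First remove the unreachable states {q4,q5,q6,q10}; 8 states remain.
P0 = {q3,q8} | {q0,q1,q2,q7,q9,q11}.
Split {q0,q1,q2,q7,q9,q11} by δ(·,b) → {q0,q7,q9,q11} and {q1,q2}.
Refine {q0,q7,q9,q11} on symbol b: members go to different blocks, giving {q7,q9,q11} and {q0}.
On input a, block {q7,q9,q11} splits into {q9,q11} and {q7}.
Stable partition: {q3,q8} | {q9,q11} | {q1,q2} | {q0} | {q7} — 5 equivalence classes.
q2 and q3 end up in different blocks, so they are distinguishable. For instance, the string 'ε' is accepted from only q3.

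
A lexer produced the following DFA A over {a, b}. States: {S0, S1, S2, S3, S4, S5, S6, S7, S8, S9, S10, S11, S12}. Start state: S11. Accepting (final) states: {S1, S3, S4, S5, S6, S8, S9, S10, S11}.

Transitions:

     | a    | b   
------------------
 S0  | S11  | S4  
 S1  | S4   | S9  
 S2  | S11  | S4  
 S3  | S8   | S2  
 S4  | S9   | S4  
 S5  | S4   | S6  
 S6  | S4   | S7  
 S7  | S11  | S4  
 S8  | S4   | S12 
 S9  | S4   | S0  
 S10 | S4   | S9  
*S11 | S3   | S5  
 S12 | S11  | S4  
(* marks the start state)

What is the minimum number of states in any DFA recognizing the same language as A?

First remove the unreachable states {S1,S10}; 11 states remain.
Initial partition by acceptance: {S3,S4,S5,S6,S8,S9,S11} | {S0,S2,S7,S12}.
On input b, block {S3,S4,S5,S6,S8,S9,S11} splits into {S3,S6,S8,S9} and {S4,S5,S11}.
Split {S3,S6,S8,S9} by δ(·,a) → {S6,S8,S9} and {S3}.
Refine {S4,S5,S11} on symbol a: members go to different blocks, giving {S4} and {S5} and {S11}.
No further refinement is possible. Final partition (6 blocks): {S6,S8,S9} | {S0,S2,S7,S12} | {S4} | {S3} | {S5} | {S11}.

6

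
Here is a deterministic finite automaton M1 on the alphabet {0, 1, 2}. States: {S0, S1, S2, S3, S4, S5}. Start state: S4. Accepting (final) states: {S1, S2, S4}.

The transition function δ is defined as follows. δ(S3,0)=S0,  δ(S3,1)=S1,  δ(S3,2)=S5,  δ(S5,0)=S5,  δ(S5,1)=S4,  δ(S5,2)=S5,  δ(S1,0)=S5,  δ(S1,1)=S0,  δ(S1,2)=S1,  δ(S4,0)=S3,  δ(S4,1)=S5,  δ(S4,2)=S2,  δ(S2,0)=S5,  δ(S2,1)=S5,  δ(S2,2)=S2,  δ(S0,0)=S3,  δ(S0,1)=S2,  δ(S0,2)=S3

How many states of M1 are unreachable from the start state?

A breadth-first search from the start state visits every state.

0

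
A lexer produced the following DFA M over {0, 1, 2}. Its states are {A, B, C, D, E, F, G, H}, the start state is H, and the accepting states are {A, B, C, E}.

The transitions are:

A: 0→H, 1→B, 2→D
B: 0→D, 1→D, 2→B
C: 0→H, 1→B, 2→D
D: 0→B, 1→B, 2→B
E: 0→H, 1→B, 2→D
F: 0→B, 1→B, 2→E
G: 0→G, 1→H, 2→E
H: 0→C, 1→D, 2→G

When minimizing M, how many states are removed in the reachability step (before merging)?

2

Starting at H and following transitions, the reachable set is {B, C, D, E, G, H}. That leaves A, F unreachable — 2 in total.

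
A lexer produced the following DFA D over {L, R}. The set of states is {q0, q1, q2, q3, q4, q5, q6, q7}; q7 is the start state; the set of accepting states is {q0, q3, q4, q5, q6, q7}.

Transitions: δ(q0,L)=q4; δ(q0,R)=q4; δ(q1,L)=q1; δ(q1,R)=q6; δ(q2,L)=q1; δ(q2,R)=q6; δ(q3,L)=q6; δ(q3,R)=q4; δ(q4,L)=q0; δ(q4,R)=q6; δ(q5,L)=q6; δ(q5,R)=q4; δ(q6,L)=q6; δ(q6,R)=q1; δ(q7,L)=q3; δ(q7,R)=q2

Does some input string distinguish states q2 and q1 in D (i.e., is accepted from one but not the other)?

No

Reachable states from the start: {q0,q1,q2,q3,q4,q6,q7}. Unreachable: {q5} — drop them.
Start with accepting vs non-accepting: {q0,q3,q4,q6,q7} | {q1,q2}.
Refine {q0,q3,q4,q6,q7} on symbol R: members go to different blocks, giving {q0,q3,q4} and {q6,q7}.
Split {q0,q3,q4} by δ(·,L) → {q0,q4} and {q3}.
Split {q0,q4} by δ(·,R) → {q0} and {q4}.
On input L, block {q6,q7} splits into {q6} and {q7}.
No further refinement is possible. Final partition (6 blocks): {q0} | {q1,q2} | {q6} | {q3} | {q4} | {q7}.
q2 and q1 lie in the same block of the stable partition, so they are equivalent — no string distinguishes them.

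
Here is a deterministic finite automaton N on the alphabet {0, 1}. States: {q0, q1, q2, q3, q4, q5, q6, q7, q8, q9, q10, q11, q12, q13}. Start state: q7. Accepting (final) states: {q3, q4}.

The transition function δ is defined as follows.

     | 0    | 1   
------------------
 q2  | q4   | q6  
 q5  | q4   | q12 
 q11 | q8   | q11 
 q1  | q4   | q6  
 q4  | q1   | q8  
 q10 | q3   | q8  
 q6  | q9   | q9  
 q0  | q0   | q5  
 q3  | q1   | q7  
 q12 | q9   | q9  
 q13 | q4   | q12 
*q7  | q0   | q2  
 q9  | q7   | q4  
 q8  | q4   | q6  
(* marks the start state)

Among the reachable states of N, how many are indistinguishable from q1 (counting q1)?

Reachable states from the start: {q0,q1,q2,q4,q5,q6,q7,q8,q9,q12}. Unreachable: {q3,q10,q11,q13} — drop them.
P0 = {q4} | {q0,q1,q2,q5,q6,q7,q8,q9,q12}.
On input 0, block {q0,q1,q2,q5,q6,q7,q8,q9,q12} splits into {q0,q6,q7,q9,q12} and {q1,q2,q5,q8}.
Refine {q0,q6,q7,q9,q12} on symbol 1: members go to different blocks, giving {q0,q7} and {q6,q12} and {q9}.
The partition is now stable with 5 blocks: {q4} | {q0,q7} | {q1,q2,q5,q8} | {q6,q12} | {q9}.
State q1 belongs to the block {q1,q2,q5,q8}, which has 4 states.

4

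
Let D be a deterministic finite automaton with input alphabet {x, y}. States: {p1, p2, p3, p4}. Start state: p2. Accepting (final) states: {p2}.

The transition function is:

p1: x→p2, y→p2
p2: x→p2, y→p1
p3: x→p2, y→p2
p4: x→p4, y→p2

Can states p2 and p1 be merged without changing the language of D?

First remove the unreachable states {p3,p4}; 2 states remain.
Initial partition by acceptance: {p2} | {p1}.
No further refinement is possible. Final partition (2 blocks): {p2} | {p1}.
p2 and p1 end up in different blocks, so they are distinguishable. For instance, the string 'ε' is accepted from only p2.

No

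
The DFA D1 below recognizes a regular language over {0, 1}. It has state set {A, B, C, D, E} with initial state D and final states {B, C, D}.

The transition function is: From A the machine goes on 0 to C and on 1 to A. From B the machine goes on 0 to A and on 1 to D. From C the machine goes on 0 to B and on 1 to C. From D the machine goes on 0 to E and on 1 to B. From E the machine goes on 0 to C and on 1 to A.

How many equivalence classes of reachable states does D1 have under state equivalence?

3

All states are reachable from the start state.
P0 = {B,C,D} | {A,E}.
Split {B,C,D} by δ(·,0) → {B,D} and {C}.
Stable partition: {B,D} | {A,E} | {C} — 3 equivalence classes.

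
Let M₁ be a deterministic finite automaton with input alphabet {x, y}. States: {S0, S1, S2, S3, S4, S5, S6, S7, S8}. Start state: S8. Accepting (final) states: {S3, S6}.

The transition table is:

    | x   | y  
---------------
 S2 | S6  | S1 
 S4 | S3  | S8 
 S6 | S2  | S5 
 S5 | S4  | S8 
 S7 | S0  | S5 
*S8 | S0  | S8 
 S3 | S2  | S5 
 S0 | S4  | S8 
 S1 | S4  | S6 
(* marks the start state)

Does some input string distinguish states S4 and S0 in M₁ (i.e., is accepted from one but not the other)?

Yes

States {S7} cannot be reached from the start state, so discard them.
Start with accepting vs non-accepting: {S3,S6} | {S0,S1,S2,S4,S5,S8}.
On input x, block {S0,S1,S2,S4,S5,S8} splits into {S0,S1,S5,S8} and {S2,S4}.
On input x, block {S0,S1,S5,S8} splits into {S0,S1,S5} and {S8}.
Split {S0,S1,S5} by δ(·,y) → {S0,S5} and {S1}.
Split {S2,S4} by δ(·,y) → {S2} and {S4}.
Stable partition: {S3,S6} | {S0,S5} | {S2} | {S8} | {S1} | {S4} — 6 equivalence classes.
S4 and S0 end up in different blocks, so they are distinguishable. For instance, the string 'x' is accepted from only S4.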